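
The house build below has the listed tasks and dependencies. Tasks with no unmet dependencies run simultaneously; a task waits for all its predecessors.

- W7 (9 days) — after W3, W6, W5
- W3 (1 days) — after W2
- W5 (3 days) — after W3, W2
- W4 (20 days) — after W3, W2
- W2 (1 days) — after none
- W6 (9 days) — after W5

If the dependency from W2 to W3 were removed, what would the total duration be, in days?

22

With the dependency in place, W2→W3→W5→W6→W7 = 1+1+3+9+9 = 23 sets the finish at 23 days.
Without W2→W3, W3's earliest start moves from 1 to 0.
The longest chain is now W2→W5→W6→W7 = 1+3+9+9 = 22, so the plan takes 22 days.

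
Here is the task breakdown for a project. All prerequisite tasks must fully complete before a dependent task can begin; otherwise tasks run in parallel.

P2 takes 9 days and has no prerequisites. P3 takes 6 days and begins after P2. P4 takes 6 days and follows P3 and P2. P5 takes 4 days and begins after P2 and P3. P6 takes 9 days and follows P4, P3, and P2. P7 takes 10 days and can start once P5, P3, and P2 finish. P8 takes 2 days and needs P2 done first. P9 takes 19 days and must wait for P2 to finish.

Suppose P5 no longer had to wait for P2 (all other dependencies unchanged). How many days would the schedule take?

Original critical path: P2→P3→P4→P6 = 9+6+6+9 = 30 ⇒ 30 days.
Dropping P2→P5 doesn't change P5's earliest start (15); another predecessor still binds.
New critical path: P2→P3→P4→P6 = 9+6+6+9 = 30 ⇒ 30 days.

30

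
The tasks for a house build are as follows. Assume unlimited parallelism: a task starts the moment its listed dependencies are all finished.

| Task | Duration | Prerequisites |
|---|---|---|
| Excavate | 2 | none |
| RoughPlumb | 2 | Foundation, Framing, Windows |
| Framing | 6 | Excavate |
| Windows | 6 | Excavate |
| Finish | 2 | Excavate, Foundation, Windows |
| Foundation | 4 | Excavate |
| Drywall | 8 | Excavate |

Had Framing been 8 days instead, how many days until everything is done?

Actual critical path: Excavate→Framing→RoughPlumb = 2+6+2 = 10 ⇒ 10 days.
Framing is on the critical path; changing it to 8 makes that path 12 days.
No other chain overtakes it, so the finish is 12 days.

12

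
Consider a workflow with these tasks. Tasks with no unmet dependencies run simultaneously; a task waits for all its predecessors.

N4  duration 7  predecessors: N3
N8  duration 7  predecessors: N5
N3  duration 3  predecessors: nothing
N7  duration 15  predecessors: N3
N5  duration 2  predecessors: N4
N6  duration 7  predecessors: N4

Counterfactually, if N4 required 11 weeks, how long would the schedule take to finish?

Critical path before the change: N3→N4→N5→N8 = 3+7+2+7 = 19 giving 19 weeks.
N4 lies on that path, so at 11 weeks the path becomes 23 weeks.
That remains the longest chain; total 23 weeks.

23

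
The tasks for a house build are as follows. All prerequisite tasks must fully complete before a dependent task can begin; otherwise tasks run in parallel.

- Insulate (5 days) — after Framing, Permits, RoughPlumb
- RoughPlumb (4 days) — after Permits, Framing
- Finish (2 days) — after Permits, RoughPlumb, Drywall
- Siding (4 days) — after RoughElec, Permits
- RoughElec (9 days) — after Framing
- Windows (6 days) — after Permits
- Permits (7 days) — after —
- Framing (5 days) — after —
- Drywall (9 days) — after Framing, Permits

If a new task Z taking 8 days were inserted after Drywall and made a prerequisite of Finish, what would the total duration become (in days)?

Originally the plan takes 18 days.
With Z inserted, Finish now waits for max(Permits, RoughPlumb, Drywall, Z).
New critical path: Permits→Drywall→Z→Finish = 7+9+8+2 = 26 ⇒ 26 days.

26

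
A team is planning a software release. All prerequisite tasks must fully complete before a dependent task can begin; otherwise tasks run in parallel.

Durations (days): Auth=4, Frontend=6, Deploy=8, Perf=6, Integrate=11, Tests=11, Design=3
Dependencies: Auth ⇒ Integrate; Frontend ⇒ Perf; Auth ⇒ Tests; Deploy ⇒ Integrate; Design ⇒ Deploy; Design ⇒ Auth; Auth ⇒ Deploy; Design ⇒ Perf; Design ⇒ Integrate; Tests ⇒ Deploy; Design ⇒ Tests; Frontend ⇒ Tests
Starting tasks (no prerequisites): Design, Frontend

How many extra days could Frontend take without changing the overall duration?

1

Design→Auth→Tests→Deploy→Integrate = 3+4+11+8+11 = 37 sets the makespan at 37 days.
Longest path through Frontend: 36 days (earliest finish 6, latest finish 7).
Slack of Frontend = 1 − 0 = 1 day.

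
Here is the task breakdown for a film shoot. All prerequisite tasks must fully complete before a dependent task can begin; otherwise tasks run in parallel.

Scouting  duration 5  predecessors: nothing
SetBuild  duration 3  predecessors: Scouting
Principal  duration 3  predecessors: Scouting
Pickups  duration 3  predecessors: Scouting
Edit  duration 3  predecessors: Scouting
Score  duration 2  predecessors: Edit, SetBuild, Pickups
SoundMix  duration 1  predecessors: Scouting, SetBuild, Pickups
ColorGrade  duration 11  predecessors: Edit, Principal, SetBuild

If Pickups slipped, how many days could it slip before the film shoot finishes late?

9

Scouting→SetBuild→ColorGrade = 5+3+11 = 19 sets the makespan at 19 days.
Longest path through Pickups: 10 days (earliest finish 8, latest finish 17).
So Pickups can slip 17 − 8 = 9 days.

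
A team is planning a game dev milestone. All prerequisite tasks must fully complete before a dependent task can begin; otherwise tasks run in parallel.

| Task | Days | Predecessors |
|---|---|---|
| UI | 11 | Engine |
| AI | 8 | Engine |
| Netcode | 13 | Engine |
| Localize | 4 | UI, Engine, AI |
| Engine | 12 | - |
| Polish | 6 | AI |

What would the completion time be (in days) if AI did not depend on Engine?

Before: longest chain Engine→UI→Localize = 12+11+4 = 27, finish 27.
Without Engine→AI, AI's earliest start moves from 12 to 0.
After: Engine→UI→Localize = 12+11+4 = 27 → 27 days.

27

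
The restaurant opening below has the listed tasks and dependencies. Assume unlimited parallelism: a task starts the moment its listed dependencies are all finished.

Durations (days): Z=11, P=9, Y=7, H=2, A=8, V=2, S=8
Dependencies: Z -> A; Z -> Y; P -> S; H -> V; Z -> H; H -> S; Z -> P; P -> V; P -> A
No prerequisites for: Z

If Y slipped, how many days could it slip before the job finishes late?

10

Z→P→A = 11+9+8 = 28 sets the makespan at 28 days.
The longest chain containing Y totals 18 days.
So Y can slip 28 − 18 = 10 days.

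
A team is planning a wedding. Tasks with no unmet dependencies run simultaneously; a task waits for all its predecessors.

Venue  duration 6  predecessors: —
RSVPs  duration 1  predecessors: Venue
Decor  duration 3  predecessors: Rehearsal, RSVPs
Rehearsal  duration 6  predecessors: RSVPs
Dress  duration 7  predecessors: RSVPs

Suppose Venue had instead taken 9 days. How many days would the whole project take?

19

As given, the longest chain is Venue→RSVPs→Rehearsal→Decor = 6+1+6+3 = 16, so the finish is 16 days.
Since Venue is critical, the +3 change carries straight to that chain (now 19 days).
That remains the longest chain; total 19 days.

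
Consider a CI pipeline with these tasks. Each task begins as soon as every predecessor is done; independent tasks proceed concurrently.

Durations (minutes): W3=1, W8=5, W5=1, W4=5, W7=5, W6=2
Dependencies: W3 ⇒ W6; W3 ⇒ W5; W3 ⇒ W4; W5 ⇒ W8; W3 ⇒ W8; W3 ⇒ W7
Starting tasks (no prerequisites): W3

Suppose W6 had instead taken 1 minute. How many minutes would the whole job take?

7

Critical path before the change: W3→W5→W8 = 1+1+5 = 7 giving 7 minutes.
W6 has 4 minutes of float (longest path through it is 3).
No other chain overtakes it, so the finish is 7 minutes.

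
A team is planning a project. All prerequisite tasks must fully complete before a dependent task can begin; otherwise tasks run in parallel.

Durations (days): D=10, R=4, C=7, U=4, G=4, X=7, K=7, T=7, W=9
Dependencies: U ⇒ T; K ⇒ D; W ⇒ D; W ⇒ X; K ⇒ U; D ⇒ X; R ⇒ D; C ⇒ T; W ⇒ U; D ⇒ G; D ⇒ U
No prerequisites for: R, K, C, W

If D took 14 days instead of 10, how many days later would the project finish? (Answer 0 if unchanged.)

The binding path is W→D→U→T = 9+10+4+7 = 30; finish at 30 days.
Since D is critical, the +4 change carries straight to that chain (now 34 days).
The critical path is still W→D→U→T; finish is now 34 days.
Change in finish: 34 − 30 = +4 days.

4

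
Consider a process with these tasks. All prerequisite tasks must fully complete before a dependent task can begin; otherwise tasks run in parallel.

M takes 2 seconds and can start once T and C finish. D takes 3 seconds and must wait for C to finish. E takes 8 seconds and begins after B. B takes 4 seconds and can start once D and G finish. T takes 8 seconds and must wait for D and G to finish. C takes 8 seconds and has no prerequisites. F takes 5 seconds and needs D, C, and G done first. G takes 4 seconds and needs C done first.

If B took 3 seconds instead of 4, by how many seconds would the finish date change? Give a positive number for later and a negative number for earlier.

-1

Critical path before the change: C→G→B→E = 8+4+4+8 = 24 giving 24 seconds.
B lies on that path, so at 3 seconds the path becomes 23 seconds.
The critical path is still C→G→B→E; finish is now 23 seconds.
Change in finish: 23 − 24 = -1 seconds.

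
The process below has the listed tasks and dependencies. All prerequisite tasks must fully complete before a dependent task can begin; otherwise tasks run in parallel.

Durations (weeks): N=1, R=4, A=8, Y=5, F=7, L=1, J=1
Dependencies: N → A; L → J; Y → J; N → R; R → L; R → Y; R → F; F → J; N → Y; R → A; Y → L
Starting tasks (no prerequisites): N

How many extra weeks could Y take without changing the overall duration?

1

The longest chain is N→R→A = 1+4+8 = 13; overall finish 13 weeks.
Y finishes as early as 10 and must finish by 11.
Float = 13 − 12 = 1.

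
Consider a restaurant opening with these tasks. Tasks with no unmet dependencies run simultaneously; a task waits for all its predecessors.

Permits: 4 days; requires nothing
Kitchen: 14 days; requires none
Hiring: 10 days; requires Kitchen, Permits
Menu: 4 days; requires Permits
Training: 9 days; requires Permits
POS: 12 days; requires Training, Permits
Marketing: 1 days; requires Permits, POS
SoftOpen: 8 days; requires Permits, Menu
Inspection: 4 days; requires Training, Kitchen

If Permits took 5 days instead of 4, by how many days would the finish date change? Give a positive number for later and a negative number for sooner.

The binding path is Permits→Training→POS→Marketing = 4+9+12+1 = 26; finish at 26 days.
Since Permits is critical, the +1 change carries straight to that chain (now 27 days).
No other chain overtakes it, so the finish is 27 days.
Change in finish: 27 − 26 = +1 days.

1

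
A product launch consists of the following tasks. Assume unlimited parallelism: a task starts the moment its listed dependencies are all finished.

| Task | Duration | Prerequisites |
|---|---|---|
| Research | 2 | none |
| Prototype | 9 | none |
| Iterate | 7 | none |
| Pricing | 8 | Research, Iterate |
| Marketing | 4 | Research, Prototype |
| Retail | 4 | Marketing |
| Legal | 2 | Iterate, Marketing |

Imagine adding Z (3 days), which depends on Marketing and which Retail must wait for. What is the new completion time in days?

Originally the job takes 17 days.
With Z inserted, Retail now waits for max(Marketing, Z).
New critical path: Prototype→Marketing→Z→Retail = 9+4+3+4 = 20 ⇒ 20 days.

20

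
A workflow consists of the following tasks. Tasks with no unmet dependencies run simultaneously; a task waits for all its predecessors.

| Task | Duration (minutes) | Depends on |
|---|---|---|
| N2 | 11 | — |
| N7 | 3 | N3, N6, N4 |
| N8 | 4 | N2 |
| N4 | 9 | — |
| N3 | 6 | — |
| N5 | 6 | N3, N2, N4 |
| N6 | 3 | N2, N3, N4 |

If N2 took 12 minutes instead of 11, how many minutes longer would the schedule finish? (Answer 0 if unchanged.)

As given, the longest chain is N2→N5 = 11+6 = 17, so the finish is 17 minutes.
Since N2 is critical, the +1 change carries straight to that chain (now 18 minutes).
The critical path is still N2→N5; finish is now 18 minutes.
Change in finish: 18 − 17 = +1 minutes.

1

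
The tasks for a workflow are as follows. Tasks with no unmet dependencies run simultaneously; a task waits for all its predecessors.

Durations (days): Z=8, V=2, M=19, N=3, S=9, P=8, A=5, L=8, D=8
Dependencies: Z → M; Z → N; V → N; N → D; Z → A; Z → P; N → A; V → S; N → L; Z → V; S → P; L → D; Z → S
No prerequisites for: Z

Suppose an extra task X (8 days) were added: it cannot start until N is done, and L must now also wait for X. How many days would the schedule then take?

37

Originally the schedule takes 29 days.
With X inserted, L now waits for max(N, X).
New critical path: Z→V→N→X→L→D = 8+2+3+8+8+8 = 37 ⇒ 37 days.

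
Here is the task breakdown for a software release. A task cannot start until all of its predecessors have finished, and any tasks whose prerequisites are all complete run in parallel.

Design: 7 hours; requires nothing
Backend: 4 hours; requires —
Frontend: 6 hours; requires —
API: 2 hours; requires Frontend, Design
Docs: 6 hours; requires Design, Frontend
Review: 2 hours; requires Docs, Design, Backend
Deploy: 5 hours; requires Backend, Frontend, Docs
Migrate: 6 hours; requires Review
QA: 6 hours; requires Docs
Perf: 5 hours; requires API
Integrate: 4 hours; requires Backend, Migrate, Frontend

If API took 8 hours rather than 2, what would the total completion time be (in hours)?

As given, the longest chain is Design→Docs→Review→Migrate→Integrate = 7+6+2+6+4 = 25, so the finish is 25 hours.
API is off the critical path — its longest chain is 14 hours, giving 11 of slack.
The critical path is still Design→Docs→Review→Migrate→Integrate; finish is now 25 hours.

25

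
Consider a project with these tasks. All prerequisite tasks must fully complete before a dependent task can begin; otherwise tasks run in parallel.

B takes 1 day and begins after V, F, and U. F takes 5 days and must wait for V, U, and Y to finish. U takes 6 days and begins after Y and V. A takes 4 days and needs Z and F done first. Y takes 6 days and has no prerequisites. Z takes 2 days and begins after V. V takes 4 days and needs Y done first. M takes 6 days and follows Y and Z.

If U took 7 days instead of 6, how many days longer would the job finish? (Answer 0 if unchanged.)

1

Actual critical path: Y→V→U→F→A = 6+4+6+5+4 = 25 ⇒ 25 days.
Since U is critical, the +1 change carries straight to that chain (now 26 days).
The critical path is still Y→V→U→F→A; finish is now 26 days.
Change in finish: 26 − 25 = +1 days.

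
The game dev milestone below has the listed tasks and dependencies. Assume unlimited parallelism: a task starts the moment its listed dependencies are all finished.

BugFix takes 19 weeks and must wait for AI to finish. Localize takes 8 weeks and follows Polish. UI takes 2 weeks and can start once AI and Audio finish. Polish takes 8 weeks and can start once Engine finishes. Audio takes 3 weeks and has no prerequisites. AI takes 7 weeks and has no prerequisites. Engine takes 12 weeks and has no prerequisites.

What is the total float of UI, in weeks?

The longest chain is Engine→Polish→Localize = 12+8+8 = 28; overall finish 28 weeks.
UI finishes as early as 9 and must finish by 28.
Slack of UI = 26 − 7 = 19 weeks.

19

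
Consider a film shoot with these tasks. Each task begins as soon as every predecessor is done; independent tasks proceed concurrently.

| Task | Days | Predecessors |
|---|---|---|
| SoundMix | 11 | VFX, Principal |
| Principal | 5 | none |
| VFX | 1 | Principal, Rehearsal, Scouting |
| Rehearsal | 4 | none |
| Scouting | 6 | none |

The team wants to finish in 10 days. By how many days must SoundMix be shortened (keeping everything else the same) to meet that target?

Current finish: 18 days; target: 10.
SoundMix is on every critical path, so each day cut from SoundMix cuts the finish by one (this holds down to a finish of 8).
Need 18 − 10 = 8 days off SoundMix → SoundMix becomes 3 days, finish becomes 10.

8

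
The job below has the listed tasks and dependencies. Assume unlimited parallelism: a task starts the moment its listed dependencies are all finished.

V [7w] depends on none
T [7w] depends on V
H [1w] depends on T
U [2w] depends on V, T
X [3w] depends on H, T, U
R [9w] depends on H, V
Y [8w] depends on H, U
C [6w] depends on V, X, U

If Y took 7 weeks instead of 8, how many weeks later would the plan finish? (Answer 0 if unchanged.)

0

Baseline: V→T→U→X→C = 7+7+2+3+6 = 25 → 25 weeks.
Y has 1 week of float (longest path through it is 24).
The critical path is still V→T→U→X→C; finish is now 25 weeks.
Change in finish: 25 − 25 = +0 weeks.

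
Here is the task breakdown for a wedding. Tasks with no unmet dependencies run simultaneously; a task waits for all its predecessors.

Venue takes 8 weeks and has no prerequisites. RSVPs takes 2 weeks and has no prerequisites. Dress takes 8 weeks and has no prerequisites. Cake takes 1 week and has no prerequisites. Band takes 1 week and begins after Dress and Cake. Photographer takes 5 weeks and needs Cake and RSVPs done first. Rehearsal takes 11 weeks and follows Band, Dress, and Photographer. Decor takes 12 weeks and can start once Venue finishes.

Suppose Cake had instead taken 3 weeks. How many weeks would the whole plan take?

Actual critical path: Venue→Decor = 8+12 = 20 ⇒ 20 weeks.
Cake is off the critical path — its longest chain is 17 weeks, giving 3 of slack.
That remains the longest chain; total 20 weeks.

20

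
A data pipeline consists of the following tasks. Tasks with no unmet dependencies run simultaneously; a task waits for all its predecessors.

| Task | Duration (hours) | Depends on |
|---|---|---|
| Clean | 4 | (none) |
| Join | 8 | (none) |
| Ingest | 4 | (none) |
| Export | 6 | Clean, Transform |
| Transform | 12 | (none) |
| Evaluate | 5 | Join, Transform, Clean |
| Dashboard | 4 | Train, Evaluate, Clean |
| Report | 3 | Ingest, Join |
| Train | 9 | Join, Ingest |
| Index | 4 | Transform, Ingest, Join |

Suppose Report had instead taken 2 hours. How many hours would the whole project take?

21

The binding path is Join→Train→Dashboard = 8+9+4 = 21; finish at 21 hours.
The longest path through Report is only 11 hours, so Report has float 10.
That remains the longest chain; total 21 hours.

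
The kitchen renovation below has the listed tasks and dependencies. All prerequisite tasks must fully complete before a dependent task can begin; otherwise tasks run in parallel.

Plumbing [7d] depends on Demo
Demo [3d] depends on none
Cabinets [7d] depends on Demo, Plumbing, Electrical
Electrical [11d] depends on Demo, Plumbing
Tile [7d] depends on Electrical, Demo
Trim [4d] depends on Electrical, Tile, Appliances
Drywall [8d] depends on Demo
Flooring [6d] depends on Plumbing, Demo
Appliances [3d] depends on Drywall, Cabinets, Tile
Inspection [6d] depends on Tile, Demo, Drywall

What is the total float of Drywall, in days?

17

The longest chain is Demo→Plumbing→Electrical→Cabinets→Appliances→Trim = 3+7+11+7+3+4 = 35; overall finish 35 days.
Longest path through Drywall: 18 days (earliest finish 11, latest finish 28).
Float = 35 − 18 = 17.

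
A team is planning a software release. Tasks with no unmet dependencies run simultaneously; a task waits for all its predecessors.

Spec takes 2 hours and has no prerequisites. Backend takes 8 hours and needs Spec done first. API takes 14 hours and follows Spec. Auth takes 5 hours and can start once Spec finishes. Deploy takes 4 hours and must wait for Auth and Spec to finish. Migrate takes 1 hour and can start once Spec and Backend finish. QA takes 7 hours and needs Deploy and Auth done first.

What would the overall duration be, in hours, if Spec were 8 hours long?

The binding path is Spec→Auth→Deploy→QA = 2+5+4+7 = 18; finish at 18 hours.
Spec is on the critical path; changing it to 8 makes that path 24 hours.
No other chain overtakes it, so the finish is 24 hours.

24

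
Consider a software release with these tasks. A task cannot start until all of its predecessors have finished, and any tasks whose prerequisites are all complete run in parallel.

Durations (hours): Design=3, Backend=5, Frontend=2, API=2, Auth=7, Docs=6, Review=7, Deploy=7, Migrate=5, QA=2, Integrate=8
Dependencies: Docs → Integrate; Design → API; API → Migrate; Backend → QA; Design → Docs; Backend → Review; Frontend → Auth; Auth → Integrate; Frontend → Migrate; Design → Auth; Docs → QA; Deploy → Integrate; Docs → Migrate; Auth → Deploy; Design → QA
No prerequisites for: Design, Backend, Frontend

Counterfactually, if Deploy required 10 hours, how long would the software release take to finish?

As given, the longest chain is Design→Auth→Deploy→Integrate = 3+7+7+8 = 25, so the finish is 25 hours.
Since Deploy is critical, the +3 change carries straight to that chain (now 28 hours).
That remains the longest chain; total 28 hours.

28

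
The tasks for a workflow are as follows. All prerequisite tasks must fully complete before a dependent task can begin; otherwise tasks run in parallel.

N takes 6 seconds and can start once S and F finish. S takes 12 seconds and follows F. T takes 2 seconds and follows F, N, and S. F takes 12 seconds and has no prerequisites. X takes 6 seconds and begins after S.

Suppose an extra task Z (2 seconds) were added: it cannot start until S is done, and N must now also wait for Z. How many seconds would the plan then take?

34

Originally the plan takes 32 seconds.
With Z inserted, N now waits for max(S, F, Z).
New critical path: F→S→Z→N→T = 12+12+2+6+2 = 34 ⇒ 34 seconds.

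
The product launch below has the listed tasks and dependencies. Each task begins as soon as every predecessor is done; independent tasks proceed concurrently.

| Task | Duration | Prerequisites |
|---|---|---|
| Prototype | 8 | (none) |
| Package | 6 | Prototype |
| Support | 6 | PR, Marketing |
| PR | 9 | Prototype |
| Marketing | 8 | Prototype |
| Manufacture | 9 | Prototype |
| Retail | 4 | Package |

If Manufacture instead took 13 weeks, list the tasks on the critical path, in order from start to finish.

As given, the longest chain is Prototype→PR→Support = 8+9+6 = 23, so the finish is 23 weeks.
Manufacture has 6 weeks of float (longest path through it is 17).
The critical path is still Prototype→PR→Support; finish is now 23 weeks.

Prototype, PR, Support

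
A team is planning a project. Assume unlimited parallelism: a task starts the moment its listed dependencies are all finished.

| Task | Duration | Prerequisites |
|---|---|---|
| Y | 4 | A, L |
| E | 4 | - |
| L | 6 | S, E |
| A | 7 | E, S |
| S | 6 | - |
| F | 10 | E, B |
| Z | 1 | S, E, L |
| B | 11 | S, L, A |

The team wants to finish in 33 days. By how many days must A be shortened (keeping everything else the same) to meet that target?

Current finish: 34 days; target: 33.
A is on every critical path, so each day cut from A cuts the finish by one (this holds down to a finish of 33).
Need 34 − 33 = 1 day off A → A becomes 6 days, finish becomes 33.

1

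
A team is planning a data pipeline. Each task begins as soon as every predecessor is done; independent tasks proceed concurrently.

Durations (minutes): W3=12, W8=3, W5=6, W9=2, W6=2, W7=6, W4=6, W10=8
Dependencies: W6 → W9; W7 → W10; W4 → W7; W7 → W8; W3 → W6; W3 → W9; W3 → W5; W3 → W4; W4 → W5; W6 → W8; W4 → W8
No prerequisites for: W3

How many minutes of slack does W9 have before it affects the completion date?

16

The longest chain is W3→W4→W7→W10 = 12+6+6+8 = 32; overall finish 32 minutes.
W9 finishes as early as 16 and must finish by 32.
Slack of W9 = 30 − 14 = 16 minutes.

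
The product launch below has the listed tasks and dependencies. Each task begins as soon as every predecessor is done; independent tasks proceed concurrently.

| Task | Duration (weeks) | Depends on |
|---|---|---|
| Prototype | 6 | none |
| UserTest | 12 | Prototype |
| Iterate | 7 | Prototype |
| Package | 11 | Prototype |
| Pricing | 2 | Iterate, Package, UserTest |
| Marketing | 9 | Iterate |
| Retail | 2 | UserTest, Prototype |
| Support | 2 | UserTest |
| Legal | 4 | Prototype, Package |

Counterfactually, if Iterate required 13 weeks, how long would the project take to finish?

28

Baseline: Prototype→Iterate→Marketing = 6+7+9 = 22 → 22 weeks.
Iterate is on the critical path; changing it to 13 makes that path 28 weeks.
No other chain overtakes it, so the finish is 28 weeks.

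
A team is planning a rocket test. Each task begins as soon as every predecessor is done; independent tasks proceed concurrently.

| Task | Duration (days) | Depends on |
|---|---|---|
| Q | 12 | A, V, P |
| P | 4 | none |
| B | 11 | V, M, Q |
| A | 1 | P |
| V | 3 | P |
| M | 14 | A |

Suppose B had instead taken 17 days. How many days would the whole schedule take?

Critical path before the change: P→A→M→B = 4+1+14+11 = 30 giving 30 days.
Since B is critical, the +6 change carries straight to that chain (now 36 days).
That remains the longest chain; total 36 days.

36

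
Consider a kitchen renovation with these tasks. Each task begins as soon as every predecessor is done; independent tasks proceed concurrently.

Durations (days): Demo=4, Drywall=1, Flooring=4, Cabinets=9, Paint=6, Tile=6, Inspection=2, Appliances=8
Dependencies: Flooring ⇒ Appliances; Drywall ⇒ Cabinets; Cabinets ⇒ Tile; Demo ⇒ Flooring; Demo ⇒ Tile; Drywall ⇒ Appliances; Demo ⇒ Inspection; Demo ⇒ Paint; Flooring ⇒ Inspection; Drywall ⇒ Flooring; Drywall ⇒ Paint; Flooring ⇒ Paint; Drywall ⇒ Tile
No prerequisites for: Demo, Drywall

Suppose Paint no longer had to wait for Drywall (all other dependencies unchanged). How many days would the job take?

Before: longest chain Demo→Flooring→Appliances = 4+4+8 = 16, finish 16.
Dropping Drywall→Paint doesn't change Paint's earliest start (8); another predecessor still binds.
The longest chain is now Demo→Flooring→Appliances = 4+4+8 = 16, so the job takes 16 days.

16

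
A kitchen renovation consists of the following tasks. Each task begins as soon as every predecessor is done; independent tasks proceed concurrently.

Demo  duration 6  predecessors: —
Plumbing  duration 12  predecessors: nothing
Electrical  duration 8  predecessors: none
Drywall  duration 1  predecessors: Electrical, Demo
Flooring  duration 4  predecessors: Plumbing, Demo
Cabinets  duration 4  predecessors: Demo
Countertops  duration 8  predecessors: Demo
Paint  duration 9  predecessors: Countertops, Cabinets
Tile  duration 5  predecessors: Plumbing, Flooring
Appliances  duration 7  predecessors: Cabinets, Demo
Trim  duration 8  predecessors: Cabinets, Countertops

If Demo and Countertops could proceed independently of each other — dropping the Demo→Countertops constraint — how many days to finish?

21

With the dependency in place, Demo→Countertops→Paint = 6+8+9 = 23 sets the finish at 23 days.
Without Demo→Countertops, Countertops's earliest start moves from 6 to 0.
The longest chain is now Plumbing→Flooring→Tile = 12+4+5 = 21, so the schedule takes 21 days.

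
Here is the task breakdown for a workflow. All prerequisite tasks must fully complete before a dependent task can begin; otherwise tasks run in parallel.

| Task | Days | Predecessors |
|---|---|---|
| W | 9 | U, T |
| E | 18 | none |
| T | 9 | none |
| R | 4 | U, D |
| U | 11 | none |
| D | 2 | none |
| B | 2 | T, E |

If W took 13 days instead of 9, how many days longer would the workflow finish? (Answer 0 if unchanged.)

Critical path before the change: U→W = 11+9 = 20 giving 20 days.
W is on the critical path; changing it to 13 makes that path 24 days.
That remains the longest chain; total 24 days.
Change in finish: 24 − 20 = +4 days.

4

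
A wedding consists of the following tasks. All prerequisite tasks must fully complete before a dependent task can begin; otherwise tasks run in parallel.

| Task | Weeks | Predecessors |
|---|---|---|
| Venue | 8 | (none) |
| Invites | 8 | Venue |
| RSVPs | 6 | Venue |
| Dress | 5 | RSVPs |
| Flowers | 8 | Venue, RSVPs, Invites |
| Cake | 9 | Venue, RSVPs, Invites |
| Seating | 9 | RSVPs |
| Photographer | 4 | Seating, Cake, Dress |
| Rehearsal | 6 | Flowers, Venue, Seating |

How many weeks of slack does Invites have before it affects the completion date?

0

Venue→Invites→Flowers→Rehearsal = 8+8+8+6 = 30 sets the makespan at 30 weeks.
Longest path through Invites: 30 weeks (earliest finish 16, latest finish 16).
Float = 30 − 30 = 0.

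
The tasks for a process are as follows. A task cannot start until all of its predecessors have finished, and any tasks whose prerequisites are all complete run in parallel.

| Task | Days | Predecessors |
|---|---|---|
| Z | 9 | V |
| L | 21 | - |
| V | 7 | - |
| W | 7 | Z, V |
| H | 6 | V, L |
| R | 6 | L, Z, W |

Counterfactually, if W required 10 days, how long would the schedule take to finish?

32

Actual critical path: V→Z→W→R = 7+9+7+6 = 29 ⇒ 29 days.
W lies on that path, so at 10 days the path becomes 32 days.
That remains the longest chain; total 32 days.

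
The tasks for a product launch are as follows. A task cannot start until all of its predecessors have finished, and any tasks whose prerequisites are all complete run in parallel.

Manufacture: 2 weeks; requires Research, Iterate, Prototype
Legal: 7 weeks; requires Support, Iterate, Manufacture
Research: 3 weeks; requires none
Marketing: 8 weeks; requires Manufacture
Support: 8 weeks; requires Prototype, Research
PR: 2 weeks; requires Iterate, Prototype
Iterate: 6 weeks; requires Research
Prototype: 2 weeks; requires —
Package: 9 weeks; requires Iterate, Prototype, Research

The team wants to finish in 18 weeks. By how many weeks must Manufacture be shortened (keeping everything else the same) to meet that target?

Current finish: 19 weeks; target: 18.
Manufacture is on every critical path, so each week cut from Manufacture cuts the finish by one (this holds down to a finish of 18).
Need 19 − 18 = 1 week off Manufacture → Manufacture becomes 1 week, finish becomes 18.

1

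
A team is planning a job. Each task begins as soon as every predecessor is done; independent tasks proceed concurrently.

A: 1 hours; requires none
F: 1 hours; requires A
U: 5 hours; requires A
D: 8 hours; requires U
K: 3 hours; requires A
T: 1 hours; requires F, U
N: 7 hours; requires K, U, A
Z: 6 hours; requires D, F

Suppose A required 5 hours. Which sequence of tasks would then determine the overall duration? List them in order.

A, U, D, Z

As given, the longest chain is A→U→D→Z = 1+5+8+6 = 20, so the finish is 20 hours.
Since A is critical, the +4 change carries straight to that chain (now 24 hours).
No other chain overtakes it, so the finish is 24 hours.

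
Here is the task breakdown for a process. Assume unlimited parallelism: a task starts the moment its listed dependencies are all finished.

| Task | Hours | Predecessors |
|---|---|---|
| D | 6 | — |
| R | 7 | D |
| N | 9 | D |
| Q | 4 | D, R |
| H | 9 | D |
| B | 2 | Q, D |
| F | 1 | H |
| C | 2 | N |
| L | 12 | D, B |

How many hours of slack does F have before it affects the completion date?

The longest chain is D→R→Q→B→L = 6+7+4+2+12 = 31; overall finish 31 hours.
F finishes as early as 16 and must finish by 31.
Slack of F = 30 − 15 = 15 hours.

15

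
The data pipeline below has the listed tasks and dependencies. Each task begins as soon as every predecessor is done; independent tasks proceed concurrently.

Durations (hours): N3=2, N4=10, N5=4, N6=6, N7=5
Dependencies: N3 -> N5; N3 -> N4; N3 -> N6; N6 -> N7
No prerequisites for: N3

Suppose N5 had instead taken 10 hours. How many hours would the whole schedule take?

13

The binding path is N3→N6→N7 = 2+6+5 = 13; finish at 13 hours.
The longest path through N5 is only 6 hours, so N5 has float 7.
That remains the longest chain; total 13 hours.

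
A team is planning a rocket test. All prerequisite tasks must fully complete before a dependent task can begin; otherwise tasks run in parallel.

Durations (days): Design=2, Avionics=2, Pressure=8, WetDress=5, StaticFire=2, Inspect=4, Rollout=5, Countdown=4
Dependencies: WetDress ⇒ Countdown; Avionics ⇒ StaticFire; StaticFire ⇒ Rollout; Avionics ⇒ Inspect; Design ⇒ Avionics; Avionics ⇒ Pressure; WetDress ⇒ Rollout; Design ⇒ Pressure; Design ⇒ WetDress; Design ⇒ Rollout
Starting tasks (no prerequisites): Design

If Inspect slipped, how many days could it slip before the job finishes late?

Critical path: Design→Avionics→Pressure = 2+2+8 = 12, so the finish is 12 days.
Inspect finishes as early as 8 and must finish by 12.
So Inspect can slip 12 − 8 = 4 days.

4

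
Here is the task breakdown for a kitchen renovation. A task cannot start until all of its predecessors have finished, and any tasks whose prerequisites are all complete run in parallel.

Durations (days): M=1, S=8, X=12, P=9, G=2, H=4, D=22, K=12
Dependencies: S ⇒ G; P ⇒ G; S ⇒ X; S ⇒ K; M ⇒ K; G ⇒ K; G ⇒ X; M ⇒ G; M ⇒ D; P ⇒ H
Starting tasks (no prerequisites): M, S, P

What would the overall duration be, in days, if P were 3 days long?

23

Baseline: P→G→K = 9+2+12 = 23 → 23 days.
P lies on that path, so at 3 days the path becomes 17 days.
Now M→D = 1+22 = 23 is longest, so the finish becomes 23 days.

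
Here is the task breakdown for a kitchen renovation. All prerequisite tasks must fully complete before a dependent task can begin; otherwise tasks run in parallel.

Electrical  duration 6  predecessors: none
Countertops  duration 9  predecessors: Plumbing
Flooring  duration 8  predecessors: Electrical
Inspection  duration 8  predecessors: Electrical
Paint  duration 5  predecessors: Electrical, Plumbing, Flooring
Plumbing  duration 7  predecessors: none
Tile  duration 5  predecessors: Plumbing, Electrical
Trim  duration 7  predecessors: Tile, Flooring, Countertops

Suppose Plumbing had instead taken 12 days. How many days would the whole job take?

28

The binding path is Plumbing→Countertops→Trim = 7+9+7 = 23; finish at 23 days.
Plumbing lies on that path, so at 12 days the path becomes 28 days.
The critical path is still Plumbing→Countertops→Trim; finish is now 28 days.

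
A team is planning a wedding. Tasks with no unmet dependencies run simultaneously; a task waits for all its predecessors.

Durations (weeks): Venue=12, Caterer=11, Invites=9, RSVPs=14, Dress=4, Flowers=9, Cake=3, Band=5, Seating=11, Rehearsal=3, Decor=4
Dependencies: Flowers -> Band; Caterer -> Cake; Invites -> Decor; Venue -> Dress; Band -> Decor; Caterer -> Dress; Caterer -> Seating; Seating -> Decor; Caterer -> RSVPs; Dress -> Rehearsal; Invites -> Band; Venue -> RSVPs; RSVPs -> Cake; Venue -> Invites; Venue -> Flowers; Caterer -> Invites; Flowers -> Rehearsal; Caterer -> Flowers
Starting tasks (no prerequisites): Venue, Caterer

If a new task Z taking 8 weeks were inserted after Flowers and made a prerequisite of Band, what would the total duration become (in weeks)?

38

Originally the job takes 30 weeks.
With Z inserted, Band now waits for max(Invites, Flowers, Z).
New critical path: Venue→Flowers→Z→Band→Decor = 12+9+8+5+4 = 38 ⇒ 38 weeks.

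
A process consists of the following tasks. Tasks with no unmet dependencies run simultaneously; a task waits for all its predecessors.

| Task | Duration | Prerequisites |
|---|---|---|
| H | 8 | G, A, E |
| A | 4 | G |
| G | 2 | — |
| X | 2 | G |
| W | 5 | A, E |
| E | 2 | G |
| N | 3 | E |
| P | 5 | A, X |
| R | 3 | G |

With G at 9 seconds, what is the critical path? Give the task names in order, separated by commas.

G, A, H

Critical path before the change: G→A→H = 2+4+8 = 14 giving 14 seconds.
Since G is critical, the +7 change carries straight to that chain (now 21 seconds).
The critical path is still G→A→H; finish is now 21 seconds.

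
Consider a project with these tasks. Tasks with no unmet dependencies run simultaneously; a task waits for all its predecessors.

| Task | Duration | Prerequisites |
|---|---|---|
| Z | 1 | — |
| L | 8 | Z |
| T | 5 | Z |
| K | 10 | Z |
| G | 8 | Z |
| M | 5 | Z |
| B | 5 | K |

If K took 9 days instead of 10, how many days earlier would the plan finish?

The binding path is Z→K→B = 1+10+5 = 16; finish at 16 days.
K is on the critical path; changing it to 9 makes that path 15 days.
The critical path is still Z→K→B; finish is now 15 days.
Change in finish: 15 − 16 = -1 days.

1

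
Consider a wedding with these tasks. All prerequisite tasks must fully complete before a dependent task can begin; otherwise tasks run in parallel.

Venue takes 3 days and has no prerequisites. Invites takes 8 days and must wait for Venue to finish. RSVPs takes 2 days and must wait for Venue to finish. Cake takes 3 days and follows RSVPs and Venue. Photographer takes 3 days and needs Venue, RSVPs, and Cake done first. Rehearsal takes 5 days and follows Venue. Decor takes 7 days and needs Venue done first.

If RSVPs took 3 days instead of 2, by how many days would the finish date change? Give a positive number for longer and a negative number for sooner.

Critical path before the change: Venue→RSVPs→Cake→Photographer = 3+2+3+3 = 11 giving 11 days.
RSVPs lies on that path, so at 3 days the path becomes 12 days.
The critical path is still Venue→RSVPs→Cake→Photographer; finish is now 12 days.
Change in finish: 12 − 11 = +1 days.

1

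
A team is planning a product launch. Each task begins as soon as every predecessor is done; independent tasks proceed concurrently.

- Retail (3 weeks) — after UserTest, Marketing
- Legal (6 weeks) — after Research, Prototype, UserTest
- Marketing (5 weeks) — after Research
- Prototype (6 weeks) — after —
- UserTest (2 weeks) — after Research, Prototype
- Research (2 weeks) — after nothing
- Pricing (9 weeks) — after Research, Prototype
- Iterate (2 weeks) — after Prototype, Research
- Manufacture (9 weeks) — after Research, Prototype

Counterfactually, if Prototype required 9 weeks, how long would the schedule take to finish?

As given, the longest chain is Prototype→Manufacture = 6+9 = 15, so the finish is 15 weeks.
Prototype lies on that path, so at 9 weeks the path becomes 18 weeks.
That remains the longest chain; total 18 weeks.

18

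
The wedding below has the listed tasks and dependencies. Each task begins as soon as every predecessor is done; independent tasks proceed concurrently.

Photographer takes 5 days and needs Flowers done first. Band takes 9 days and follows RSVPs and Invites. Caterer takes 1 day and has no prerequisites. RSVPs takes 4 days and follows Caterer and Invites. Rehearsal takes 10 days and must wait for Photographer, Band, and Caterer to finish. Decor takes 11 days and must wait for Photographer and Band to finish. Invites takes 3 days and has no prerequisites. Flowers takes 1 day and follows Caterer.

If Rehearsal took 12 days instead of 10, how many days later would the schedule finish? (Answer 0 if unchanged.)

Actual critical path: Invites→RSVPs→Band→Decor = 3+4+9+11 = 27 ⇒ 27 days.
Rehearsal is off the critical path — its longest chain is 26 days, giving 1 of slack.
New critical path: Invites→RSVPs→Band→Rehearsal = 3+4+9+12 = 28 ⇒ 28 days.
Change in finish: 28 − 27 = +1 days.

1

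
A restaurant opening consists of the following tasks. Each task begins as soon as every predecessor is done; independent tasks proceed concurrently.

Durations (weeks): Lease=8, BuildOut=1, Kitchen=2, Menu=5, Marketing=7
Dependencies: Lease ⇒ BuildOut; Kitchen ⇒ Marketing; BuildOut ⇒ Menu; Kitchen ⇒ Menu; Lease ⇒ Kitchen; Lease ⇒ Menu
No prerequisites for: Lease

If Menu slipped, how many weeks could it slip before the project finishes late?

The longest chain is Lease→Kitchen→Marketing = 8+2+7 = 17; overall finish 17 weeks.
Longest path through Menu: 15 weeks (earliest finish 15, latest finish 17).
Slack of Menu = 12 − 10 = 2 weeks.

2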